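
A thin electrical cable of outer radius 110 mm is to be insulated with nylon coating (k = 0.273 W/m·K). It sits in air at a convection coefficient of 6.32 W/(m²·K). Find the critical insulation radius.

r_cr ≈ 43.2 mm

For a cylinder r_cr = k/h = 0.273/6.32
r_cr = 43.2 mm; since the bare radius (110 mm) is above r_cr, any added insulation will reduce heat loss.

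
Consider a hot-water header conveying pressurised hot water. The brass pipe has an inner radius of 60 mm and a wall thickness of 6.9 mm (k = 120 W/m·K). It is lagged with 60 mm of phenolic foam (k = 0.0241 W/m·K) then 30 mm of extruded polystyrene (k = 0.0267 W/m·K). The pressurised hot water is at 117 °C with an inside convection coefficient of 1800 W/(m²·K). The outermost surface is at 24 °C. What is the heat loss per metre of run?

Per-layer cylindrical resistances, series-summed:
R_inner film = 1/(h_i·2πr₁L) = 1/(1800×2π×0.06×1) = 0.001474 K/W
R_brass pipe wall = ln(66.9/60)/(2π×120×1) = 1.444×10^-4 K/W
R_phenolic foam = ln(126.9/66.9)/(2π×0.0241×1) = 4.228 K/W
R_extruded polystyrene = ln(156.9/126.9)/(2π×0.0267×1) = 1.265 K/W
R_total = 5.494 K/W
Q = ΔT/R_total = 93/5.494

q′ ≈ 16.9 W/m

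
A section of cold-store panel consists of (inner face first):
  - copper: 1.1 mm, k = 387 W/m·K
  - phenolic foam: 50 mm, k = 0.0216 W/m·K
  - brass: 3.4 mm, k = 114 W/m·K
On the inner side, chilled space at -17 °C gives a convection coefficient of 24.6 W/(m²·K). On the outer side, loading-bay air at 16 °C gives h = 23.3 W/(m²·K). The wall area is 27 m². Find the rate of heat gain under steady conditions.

Treating each layer as a thermal resistance in series:
R_inner film = 1/(h_i·A) = 1/(24.6×27) = 0.001506 K/W
R_copper = L/(kA) = 0.0011/(387×27) = 1.053×10^-7 K/W
R_phenolic foam = L/(kA) = 0.05/(0.0216×27) = 0.08573 K/W
R_brass = L/(kA) = 0.0034/(114×27) = 1.105×10^-6 K/W
R_outer film = 1/(h_o·A) = 1/(23.3×27) = 0.00159 K/W
R_total = 0.08883 K/W
Q = ΔT / R_total = 33 / 0.08883

Q ≈ 371 W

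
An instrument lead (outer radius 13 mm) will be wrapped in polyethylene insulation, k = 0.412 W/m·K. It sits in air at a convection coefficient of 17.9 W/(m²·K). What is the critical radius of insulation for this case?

For a cylinder r_cr = k/h = 0.412/17.9
r_cr = 23 mm; since the bare radius (13 mm) is below r_cr, adding a thin layer of insulation will *increase* heat loss.

r_cr ≈ 23 mm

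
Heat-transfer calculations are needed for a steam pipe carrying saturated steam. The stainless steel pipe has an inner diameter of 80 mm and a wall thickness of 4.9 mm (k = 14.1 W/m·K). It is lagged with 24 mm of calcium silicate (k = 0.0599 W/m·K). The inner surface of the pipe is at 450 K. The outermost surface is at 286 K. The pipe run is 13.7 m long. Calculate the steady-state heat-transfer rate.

For a radial system each layer contributes R = ln(r_out/r_in)/(2πkL); films add R = 1/(hA).
R_stainless steel pipe wall = ln(44.9/40)/(2π×14.1×13.7) = 9.521×10^-5 K/W
R_calcium silicate = ln(68.9/44.9)/(2π×0.0599×13.7) = 0.08305 K/W
R_total = 0.08314 K/W
Q = ΔT/R_total = 164/0.08314

Q ≈ 1970 W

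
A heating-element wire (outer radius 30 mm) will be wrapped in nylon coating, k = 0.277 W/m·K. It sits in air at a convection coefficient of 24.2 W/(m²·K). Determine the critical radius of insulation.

For a cylinder r_cr = k/h = 0.277/24.2
r_cr = 11.4 mm; since the bare radius (30 mm) is above r_cr, any added insulation will reduce heat loss.

r_cr ≈ 11.4 mm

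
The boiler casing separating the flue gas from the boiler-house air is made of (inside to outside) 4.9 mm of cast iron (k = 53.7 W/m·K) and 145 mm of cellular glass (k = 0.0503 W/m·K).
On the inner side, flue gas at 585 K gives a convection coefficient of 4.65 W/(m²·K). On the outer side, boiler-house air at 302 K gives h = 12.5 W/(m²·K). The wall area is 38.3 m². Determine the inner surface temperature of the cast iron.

Using the resistance-network approach (series):
R_inner film = 1/(h_i·A) = 1/(4.65×38.3) = 0.005615 K/W
R_cast iron = L/(kA) = 0.0049/(53.7×38.3) = 2.382×10^-6 K/W
R_cellular glass = L/(kA) = 0.145/(0.0503×38.3) = 0.07527 K/W
R_outer film = 1/(h_o·A) = 1/(12.5×38.3) = 0.002089 K/W
R_total = 0.08297 K/W;  Q = ΔT/R_total = 283/0.08297 = 3411 W
T_interface = T_inner − Q·ΣR(inner→interface) = 585 − 3410×0.005615

T ≈ 566 K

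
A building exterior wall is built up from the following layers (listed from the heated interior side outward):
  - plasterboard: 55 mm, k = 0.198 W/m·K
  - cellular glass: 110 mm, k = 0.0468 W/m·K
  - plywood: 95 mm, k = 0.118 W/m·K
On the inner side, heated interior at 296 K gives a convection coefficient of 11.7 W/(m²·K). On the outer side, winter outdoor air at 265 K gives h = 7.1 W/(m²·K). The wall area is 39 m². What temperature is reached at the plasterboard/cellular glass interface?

T ≈ 293 K

Model the wall as resistances in series:
R_inner film = 1/(h_i·A) = 1/(11.7×39) = 0.002192 K/W
R_plasterboard = L/(kA) = 0.055/(0.198×39) = 0.007123 K/W
R_cellular glass = L/(kA) = 0.11/(0.0468×39) = 0.06027 K/W
R_plywood = L/(kA) = 0.095/(0.118×39) = 0.02064 K/W
R_outer film = 1/(h_o·A) = 1/(7.1×39) = 0.003611 K/W
R_total = 0.09384 K/W;  Q = ΔT/R_total = 31/0.09384 = 330.4 W
T_interface = T_inner − Q·ΣR(inner→interface) = 296 − 330×0.009314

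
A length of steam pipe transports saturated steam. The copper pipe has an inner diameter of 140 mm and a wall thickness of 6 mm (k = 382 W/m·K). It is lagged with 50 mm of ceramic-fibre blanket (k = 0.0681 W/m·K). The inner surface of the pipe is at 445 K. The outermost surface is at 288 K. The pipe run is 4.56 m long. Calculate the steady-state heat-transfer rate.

Cylindrical conduction, so R = ln(r₂/r₁)/(2πkL) per layer, in series:
R_copper pipe wall = ln(76/70)/(2π×382×4.56) = 7.514×10^-6 K/W
R_ceramic-fibre blanket = ln(126/76)/(2π×0.0681×4.56) = 0.2591 K/W
R_total = 0.2591 K/W
Q = ΔT/R_total = 157/0.2591

Q ≈ 606 W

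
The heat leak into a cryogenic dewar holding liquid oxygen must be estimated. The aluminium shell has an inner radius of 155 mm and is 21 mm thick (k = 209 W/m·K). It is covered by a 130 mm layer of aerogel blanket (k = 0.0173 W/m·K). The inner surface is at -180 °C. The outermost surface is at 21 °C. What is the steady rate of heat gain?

Spherical conduction: R = (1/r_in − 1/r_out)/(4πk) per layer; series-sum.
R_aluminium shell = (1/0.155 − 1/0.176)/(4π×209) = 2.931×10^-4 K/W
R_aerogel blanket = (1/0.176 − 1/0.306)/(4π×0.0173) = 11.1 K/W
R_total = 11.1 K/W
Q = ΔT/R_total = 201/11.1

Q ≈ 18.1 W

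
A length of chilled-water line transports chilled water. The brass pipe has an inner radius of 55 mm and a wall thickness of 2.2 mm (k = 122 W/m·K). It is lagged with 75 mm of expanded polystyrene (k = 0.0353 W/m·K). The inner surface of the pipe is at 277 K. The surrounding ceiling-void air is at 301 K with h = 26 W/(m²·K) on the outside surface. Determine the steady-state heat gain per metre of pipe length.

q′ ≈ 6.28 W/m

For a radial system each layer contributes R = ln(r_out/r_in)/(2πkL); films add R = 1/(hA).
R_brass pipe wall = ln(57.2/55)/(2π×122×1) = 5.117×10^-5 K/W
R_expanded polystyrene = ln(132.2/57.2)/(2π×0.0353×1) = 3.777 K/W
R_outer film = 1/(h_o·2πr_oL) = 1/(26×2π×0.1322×1) = 0.0463 K/W
R_total = 3.824 K/W
Q = ΔT/R_total = 24/3.824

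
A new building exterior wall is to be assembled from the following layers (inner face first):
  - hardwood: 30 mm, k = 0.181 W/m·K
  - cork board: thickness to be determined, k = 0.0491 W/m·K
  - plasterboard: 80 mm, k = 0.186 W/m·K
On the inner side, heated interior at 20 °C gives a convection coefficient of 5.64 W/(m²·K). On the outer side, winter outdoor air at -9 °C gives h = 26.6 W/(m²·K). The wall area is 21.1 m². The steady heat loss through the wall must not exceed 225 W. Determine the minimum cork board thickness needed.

L ≈ 93.7 mm

Treating each layer as a thermal resistance in series:
R_inner film = 1/(h_i·A) = 1/(5.64×21.1) = 0.008403 K/W
R_hardwood = L/(kA) = 0.03/(0.181×21.1) = 0.007855 K/W
R_plasterboard = L/(kA) = 0.08/(0.186×21.1) = 0.02038 K/W
R_outer film = 1/(h_o·A) = 1/(26.6×21.1) = 0.001782 K/W
Sum of the known resistances R_other = 0.03842 K/W
Required total resistance R_tot = ΔT/Q_allow = 29/225 = 0.1289 K/W
R_cork board = R_tot − R_other = 0.09046 K/W
L = R·k·A = 0.09046×0.0491×21.1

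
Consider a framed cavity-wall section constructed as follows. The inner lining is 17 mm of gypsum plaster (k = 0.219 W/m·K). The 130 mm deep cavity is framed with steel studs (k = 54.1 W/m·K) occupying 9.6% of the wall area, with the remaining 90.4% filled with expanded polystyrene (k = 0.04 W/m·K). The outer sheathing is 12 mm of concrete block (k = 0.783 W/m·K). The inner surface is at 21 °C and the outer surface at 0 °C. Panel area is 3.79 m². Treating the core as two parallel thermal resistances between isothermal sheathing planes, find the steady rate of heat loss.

Sheathing layers in series; stud and cavity paths in parallel between them.
R_inner = 0.017/(0.219×3.79) = 0.02048 K/W
R_stud  = 0.13/(54.1×0.096×3.79) = 0.006604 K/W
R_cav   = 0.13/(0.04×0.904×3.79) = 0.9486 K/W
1/R_core = 1/R_stud + 1/R_cav → R_core = 0.006559 K/W
R_outer = 0.012/(0.783×3.79) = 0.004044 K/W
R_total = 0.03108 K/W
Q = ΔT/R_total = 21/0.03108

Q ≈ 676 W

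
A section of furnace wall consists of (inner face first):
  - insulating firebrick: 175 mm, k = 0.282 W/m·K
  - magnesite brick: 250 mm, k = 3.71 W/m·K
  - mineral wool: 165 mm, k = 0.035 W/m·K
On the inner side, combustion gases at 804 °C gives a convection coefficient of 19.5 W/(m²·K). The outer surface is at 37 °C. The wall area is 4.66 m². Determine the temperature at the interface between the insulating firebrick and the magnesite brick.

Thermal resistances in series:
R_inner film = 1/(h_i·A) = 1/(19.5×4.66) = 0.011 K/W
R_insulating firebrick = L/(kA) = 0.175/(0.282×4.66) = 0.1332 K/W
R_magnesite brick = L/(kA) = 0.25/(3.71×4.66) = 0.01446 K/W
R_mineral wool = L/(kA) = 0.165/(0.035×4.66) = 1.012 K/W
R_total = 1.17 K/W;  Q = ΔT/R_total = 767/1.17 = 655.4 W
T_interface = T_inner − Q·ΣR(inner→interface) = 804 − 655×0.1442

T ≈ 710 °C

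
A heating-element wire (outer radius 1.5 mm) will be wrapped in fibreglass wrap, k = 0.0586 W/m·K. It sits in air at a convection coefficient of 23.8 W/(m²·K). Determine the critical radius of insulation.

For a cylinder r_cr = k/h = 0.0586/23.8
r_cr = 2.46 mm; since the bare radius (1.5 mm) is below r_cr, adding a thin layer of insulation will *increase* heat loss.

r_cr ≈ 2.46 mm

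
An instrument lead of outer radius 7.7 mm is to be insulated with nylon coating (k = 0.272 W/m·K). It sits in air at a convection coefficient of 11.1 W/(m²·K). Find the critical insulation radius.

r_cr ≈ 24.5 mm

For a cylinder r_cr = k/h = 0.272/11.1
r_cr = 24.5 mm; since the bare radius (7.7 mm) is below r_cr, adding a thin layer of insulation will *increase* heat loss.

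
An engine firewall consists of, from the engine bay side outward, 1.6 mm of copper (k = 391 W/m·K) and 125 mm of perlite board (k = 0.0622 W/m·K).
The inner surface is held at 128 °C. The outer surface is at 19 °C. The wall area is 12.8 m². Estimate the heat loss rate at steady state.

Q ≈ 694 W

Using the resistance-network approach (series):
R_copper = L/(kA) = 0.0016/(391×12.8) = 3.197×10^-7 K/W
R_perlite board = L/(kA) = 0.125/(0.0622×12.8) = 0.157 K/W
R_total = 0.157 K/W
Q = ΔT / R_total = 109 / 0.157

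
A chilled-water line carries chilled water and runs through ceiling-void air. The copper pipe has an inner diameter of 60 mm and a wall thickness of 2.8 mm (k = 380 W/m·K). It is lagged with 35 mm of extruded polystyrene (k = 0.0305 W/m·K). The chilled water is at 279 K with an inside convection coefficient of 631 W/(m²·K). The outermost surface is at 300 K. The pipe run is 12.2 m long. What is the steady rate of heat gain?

Q ≈ 67.5 W

Treating each annulus and film as a series resistance:
R_inner film = 1/(h_i·2πr₁L) = 1/(631×2π×0.03×12.2) = 6.891×10^-4 K/W
R_copper pipe wall = ln(32.8/30)/(2π×380×12.2) = 3.063×10^-6 K/W
R_extruded polystyrene = ln(67.8/32.8)/(2π×0.0305×12.2) = 0.3106 K/W
R_total = 0.3113 K/W
Q = ΔT/R_total = 21/0.3113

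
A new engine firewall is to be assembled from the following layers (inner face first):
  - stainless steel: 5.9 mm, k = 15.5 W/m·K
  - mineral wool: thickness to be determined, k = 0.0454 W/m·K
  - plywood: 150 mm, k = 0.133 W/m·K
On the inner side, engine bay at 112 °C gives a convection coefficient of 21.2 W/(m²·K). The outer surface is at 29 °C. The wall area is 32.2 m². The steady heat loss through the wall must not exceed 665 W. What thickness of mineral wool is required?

L ≈ 129 mm

Using the resistance-network approach (series):
R_inner film = 1/(h_i·A) = 1/(21.2×32.2) = 0.001465 K/W
R_stainless steel = L/(kA) = 0.0059/(15.5×32.2) = 1.182×10^-5 K/W
R_plywood = L/(kA) = 0.15/(0.133×32.2) = 0.03503 K/W
Sum of the known resistances R_other = 0.0365 K/W
Required total resistance R_tot = ΔT/Q_allow = 83/665 = 0.1248 K/W
R_mineral wool = R_tot − R_other = 0.08831 K/W
L = R·k·A = 0.08831×0.0454×32.2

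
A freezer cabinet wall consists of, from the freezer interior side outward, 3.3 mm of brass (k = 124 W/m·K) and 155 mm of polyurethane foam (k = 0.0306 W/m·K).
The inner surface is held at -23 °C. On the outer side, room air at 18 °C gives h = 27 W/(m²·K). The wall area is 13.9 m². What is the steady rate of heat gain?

Q ≈ 112 W

Thermal resistances in series:
R_brass = L/(kA) = 0.0033/(124×13.9) = 1.915×10^-6 K/W
R_polyurethane foam = L/(kA) = 0.155/(0.0306×13.9) = 0.3644 K/W
R_outer film = 1/(h_o·A) = 1/(27×13.9) = 0.002665 K/W
R_total = 0.3671 K/W
Q = ΔT / R_total = 41 / 0.3671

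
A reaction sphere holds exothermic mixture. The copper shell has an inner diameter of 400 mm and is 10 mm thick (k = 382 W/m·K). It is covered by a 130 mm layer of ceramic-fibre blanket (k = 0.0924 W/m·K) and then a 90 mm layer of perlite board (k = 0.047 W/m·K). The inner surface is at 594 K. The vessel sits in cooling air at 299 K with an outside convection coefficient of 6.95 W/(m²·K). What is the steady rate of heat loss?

Spherical conduction: R = (1/r_in − 1/r_out)/(4πk) per layer; series-sum.
R_copper shell = (1/0.2 − 1/0.21)/(4π×382) = 4.96×10^-5 K/W
R_ceramic-fibre blanket = (1/0.21 − 1/0.34)/(4π×0.0924) = 1.568 K/W
R_perlite board = (1/0.34 − 1/0.43)/(4π×0.047) = 1.042 K/W
R_outer film = 1/(h·4πr_o²) = 1/(6.95×4π×0.43²) = 0.06193 K/W
R_total = 2.672 K/W
Q = ΔT/R_total = 295/2.672

Q ≈ 110 W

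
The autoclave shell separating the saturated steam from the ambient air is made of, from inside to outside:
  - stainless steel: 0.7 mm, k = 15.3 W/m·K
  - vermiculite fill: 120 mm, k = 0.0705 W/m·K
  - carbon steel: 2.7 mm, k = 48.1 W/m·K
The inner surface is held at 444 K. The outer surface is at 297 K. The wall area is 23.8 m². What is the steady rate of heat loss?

Model the wall as resistances in series:
R_stainless steel = L/(kA) = 0.0007/(15.3×23.8) = 1.922×10^-6 K/W
R_vermiculite fill = L/(kA) = 0.12/(0.0705×23.8) = 0.07152 K/W
R_carbon steel = L/(kA) = 0.0027/(48.1×23.8) = 2.359×10^-6 K/W
R_total = 0.07152 K/W
Q = ΔT / R_total = 147 / 0.07152

Q ≈ 2060 W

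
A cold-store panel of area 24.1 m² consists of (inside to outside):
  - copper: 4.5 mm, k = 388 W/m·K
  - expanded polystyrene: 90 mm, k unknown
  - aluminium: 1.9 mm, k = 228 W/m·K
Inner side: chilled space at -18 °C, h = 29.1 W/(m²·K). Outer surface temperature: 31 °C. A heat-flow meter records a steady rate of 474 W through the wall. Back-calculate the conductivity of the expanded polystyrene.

k ≈ 0.0366 W/(m·K)

Treating each layer as a thermal resistance in series:
R_inner film = 1/(h_i·A) = 1/(29.1×24.1) = 0.001426 K/W
R_copper = L/(kA) = 0.0045/(388×24.1) = 4.812×10^-7 K/W
R_aluminium = L/(kA) = 0.0019/(228×24.1) = 3.458×10^-7 K/W
Sum of known resistances R_other = 0.001427 K/W
Total R = ΔT/Q = 49/474 = 0.1034 K/W
R_expanded polystyrene = R_total − R_other = 0.1019 K/W
k = L/(R·A) = 0.09/(0.1019×24.1)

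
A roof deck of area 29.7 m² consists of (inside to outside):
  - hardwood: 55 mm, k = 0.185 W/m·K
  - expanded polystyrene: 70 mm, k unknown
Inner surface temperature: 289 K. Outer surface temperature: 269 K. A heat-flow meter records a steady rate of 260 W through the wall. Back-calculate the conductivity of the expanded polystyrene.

Model the wall as resistances in series:
R_hardwood = L/(kA) = 0.055/(0.185×29.7) = 0.01001 K/W
Sum of known resistances R_other = 0.01001 K/W
Total R = ΔT/Q = 20/260 = 0.07692 K/W
R_expanded polystyrene = R_total − R_other = 0.06691 K/W
k = L/(R·A) = 0.07/(0.06691×29.7)

k ≈ 0.0352 W/(m·K)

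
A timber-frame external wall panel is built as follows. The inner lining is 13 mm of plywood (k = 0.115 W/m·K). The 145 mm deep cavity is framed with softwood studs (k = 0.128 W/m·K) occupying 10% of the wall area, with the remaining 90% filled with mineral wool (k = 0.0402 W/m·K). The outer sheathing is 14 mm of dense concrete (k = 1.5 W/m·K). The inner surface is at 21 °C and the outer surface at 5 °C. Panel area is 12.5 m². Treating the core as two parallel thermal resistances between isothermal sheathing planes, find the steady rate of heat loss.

Sheathing layers in series; stud and cavity paths in parallel between them.
R_inner = 0.013/(0.115×12.5) = 0.009043 K/W
R_stud  = 0.145/(0.128×0.1×12.5) = 0.9062 K/W
R_cav   = 0.145/(0.0402×0.9×12.5) = 0.3206 K/W
1/R_core = 1/R_stud + 1/R_cav → R_core = 0.2368 K/W
R_outer = 0.014/(1.5×12.5) = 7.467×10^-4 K/W
R_total = 0.2466 K/W
Q = ΔT/R_total = 16/0.2466

Q ≈ 64.9 W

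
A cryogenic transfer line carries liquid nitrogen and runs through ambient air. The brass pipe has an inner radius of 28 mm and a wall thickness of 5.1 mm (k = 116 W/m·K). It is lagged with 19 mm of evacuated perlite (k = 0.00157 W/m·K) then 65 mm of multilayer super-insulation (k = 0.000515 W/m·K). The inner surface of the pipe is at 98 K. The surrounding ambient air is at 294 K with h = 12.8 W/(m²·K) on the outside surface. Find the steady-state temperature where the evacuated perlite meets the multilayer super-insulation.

T ≈ 128 K

Radial resistances (cylindrical: R_cond = ln(r_o/r_i)/(2πkL), R_conv = 1/(h·2πrL)):
R_brass pipe wall = ln(33.1/28)/(2π×116×1) = 2.296×10^-4 K/W
R_evacuated perlite = ln(52.1/33.1)/(2π×0.00157×1) = 45.99 K/W
R_multilayer super-insulation = ln(117.1/52.1)/(2π×0.000515×1) = 250.3 K/W
R_outer film = 1/(h_o·2πr_oL) = 1/(12.8×2π×0.1171×1) = 0.1062 K/W
R_total = 296.4 K/W
Q = ΔT/R_total = 196/296.4
Q = 0.661 W/m
T_interface = T_inner + Q·ΣR(inner→interface) = 98 + 0.661×45.99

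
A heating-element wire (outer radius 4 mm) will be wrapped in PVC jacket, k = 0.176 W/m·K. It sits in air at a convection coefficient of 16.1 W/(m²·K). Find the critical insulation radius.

For a cylinder r_cr = k/h = 0.176/16.1
r_cr = 10.9 mm; since the bare radius (4 mm) is below r_cr, adding a thin layer of insulation will *increase* heat loss.

r_cr ≈ 10.9 mm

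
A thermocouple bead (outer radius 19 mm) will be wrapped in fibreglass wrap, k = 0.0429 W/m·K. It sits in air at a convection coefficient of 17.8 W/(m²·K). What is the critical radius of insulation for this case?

r_cr ≈ 4.82 mm

For a sphere r_cr = 2k/h = 2×0.0429/17.8
r_cr = 4.82 mm; since the bare radius (19 mm) is above r_cr, any added insulation will reduce heat loss.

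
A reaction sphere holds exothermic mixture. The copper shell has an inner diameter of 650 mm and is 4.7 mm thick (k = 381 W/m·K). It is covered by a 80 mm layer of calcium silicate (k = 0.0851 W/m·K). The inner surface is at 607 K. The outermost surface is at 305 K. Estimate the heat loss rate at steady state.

Q ≈ 545 W

For a spherical shell R = (1/r₁ − 1/r₂)/(4πk); film R = 1/(h·4πr²). In series:
R_copper shell = (1/0.325 − 1/0.3297)/(4π×381) = 9.161×10^-6 K/W
R_calcium silicate = (1/0.3297 − 1/0.4097)/(4π×0.0851) = 0.5538 K/W
R_total = 0.5538 K/W
Q = ΔT/R_total = 302/0.5538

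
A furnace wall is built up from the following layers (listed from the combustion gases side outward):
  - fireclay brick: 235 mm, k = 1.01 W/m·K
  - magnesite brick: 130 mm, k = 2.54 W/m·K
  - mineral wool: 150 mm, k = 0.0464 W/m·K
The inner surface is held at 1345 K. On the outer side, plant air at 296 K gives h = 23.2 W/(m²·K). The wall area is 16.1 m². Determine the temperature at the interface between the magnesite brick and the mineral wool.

Using the resistance-network approach (series):
R_fireclay brick = L/(kA) = 0.235/(1.01×16.1) = 0.01445 K/W
R_magnesite brick = L/(kA) = 0.13/(2.54×16.1) = 0.003179 K/W
R_mineral wool = L/(kA) = 0.15/(0.0464×16.1) = 0.2008 K/W
R_outer film = 1/(h_o·A) = 1/(23.2×16.1) = 0.002677 K/W
R_total = 0.2211 K/W;  Q = ΔT/R_total = 1049/0.2211 = 4744 W
T_interface = T_inner − Q·ΣR(inner→interface) = 1345 − 4740×0.01763

T ≈ 1260 K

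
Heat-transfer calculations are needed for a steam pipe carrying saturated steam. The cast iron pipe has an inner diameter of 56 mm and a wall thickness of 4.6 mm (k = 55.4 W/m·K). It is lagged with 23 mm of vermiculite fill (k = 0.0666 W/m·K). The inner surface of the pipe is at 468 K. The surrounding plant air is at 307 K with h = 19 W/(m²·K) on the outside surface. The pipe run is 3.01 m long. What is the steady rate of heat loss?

Q ≈ 340 W

Radial resistances (cylindrical: R_cond = ln(r_o/r_i)/(2πkL), R_conv = 1/(h·2πrL)):
R_cast iron pipe wall = ln(32.6/28)/(2π×55.4×3.01) = 1.452×10^-4 K/W
R_vermiculite fill = ln(55.6/32.6)/(2π×0.0666×3.01) = 0.4239 K/W
R_outer film = 1/(h_o·2πr_oL) = 1/(19×2π×0.0556×3.01) = 0.05005 K/W
R_total = 0.4741 K/W
Q = ΔT/R_total = 161/0.4741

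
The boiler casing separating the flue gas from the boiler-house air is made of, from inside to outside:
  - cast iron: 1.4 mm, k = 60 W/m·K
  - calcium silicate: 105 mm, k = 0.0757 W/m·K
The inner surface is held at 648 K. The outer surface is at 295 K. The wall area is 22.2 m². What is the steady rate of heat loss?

Treating each layer as a thermal resistance in series:
R_cast iron = L/(kA) = 0.0014/(60×22.2) = 1.051×10^-6 K/W
R_calcium silicate = L/(kA) = 0.105/(0.0757×22.2) = 0.06248 K/W
R_total = 0.06248 K/W
Q = ΔT / R_total = 353 / 0.06248

Q ≈ 5650 W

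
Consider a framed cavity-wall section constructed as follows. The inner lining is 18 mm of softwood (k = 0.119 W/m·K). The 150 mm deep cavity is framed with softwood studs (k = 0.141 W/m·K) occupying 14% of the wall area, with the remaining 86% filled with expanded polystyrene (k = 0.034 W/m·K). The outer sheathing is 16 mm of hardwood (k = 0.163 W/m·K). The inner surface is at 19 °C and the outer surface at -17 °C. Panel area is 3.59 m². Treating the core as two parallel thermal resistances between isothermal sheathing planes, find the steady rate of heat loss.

Q ≈ 39 W

Sheathing layers in series; stud and cavity paths in parallel between them.
R_inner = 0.018/(0.119×3.59) = 0.04213 K/W
R_stud  = 0.15/(0.141×0.14×3.59) = 2.117 K/W
R_cav   = 0.15/(0.034×0.86×3.59) = 1.429 K/W
1/R_core = 1/R_stud + 1/R_cav → R_core = 0.8531 K/W
R_outer = 0.016/(0.163×3.59) = 0.02734 K/W
R_total = 0.9225 K/W
Q = ΔT/R_total = 36/0.9225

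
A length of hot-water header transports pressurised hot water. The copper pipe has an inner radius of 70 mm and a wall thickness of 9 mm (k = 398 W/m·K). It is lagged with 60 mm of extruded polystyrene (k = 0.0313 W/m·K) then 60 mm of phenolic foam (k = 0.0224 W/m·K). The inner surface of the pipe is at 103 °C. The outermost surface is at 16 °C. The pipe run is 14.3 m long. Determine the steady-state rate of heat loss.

Q ≈ 229 W

For a radial system each layer contributes R = ln(r_out/r_in)/(2πkL); films add R = 1/(hA).
R_copper pipe wall = ln(79/70)/(2π×398×14.3) = 3.382×10^-6 K/W
R_extruded polystyrene = ln(139/79)/(2π×0.0313×14.3) = 0.2009 K/W
R_phenolic foam = ln(199/139)/(2π×0.0224×14.3) = 0.1783 K/W
R_total = 0.3792 K/W
Q = ΔT/R_total = 87/0.3792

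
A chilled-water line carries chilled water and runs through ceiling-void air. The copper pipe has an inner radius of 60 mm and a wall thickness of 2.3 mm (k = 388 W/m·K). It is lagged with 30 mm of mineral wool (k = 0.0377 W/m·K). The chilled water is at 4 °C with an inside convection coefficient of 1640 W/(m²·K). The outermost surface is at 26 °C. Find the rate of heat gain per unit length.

q′ ≈ 13.2 W/m

Cylindrical conduction, so R = ln(r₂/r₁)/(2πkL) per layer, in series:
R_inner film = 1/(h_i·2πr₁L) = 1/(1640×2π×0.06×1) = 0.001617 K/W
R_copper pipe wall = ln(62.3/60)/(2π×388×1) = 1.543×10^-5 K/W
R_mineral wool = ln(92.3/62.3)/(2π×0.0377×1) = 1.659 K/W
R_total = 1.661 K/W
Q = ΔT/R_total = 22/1.661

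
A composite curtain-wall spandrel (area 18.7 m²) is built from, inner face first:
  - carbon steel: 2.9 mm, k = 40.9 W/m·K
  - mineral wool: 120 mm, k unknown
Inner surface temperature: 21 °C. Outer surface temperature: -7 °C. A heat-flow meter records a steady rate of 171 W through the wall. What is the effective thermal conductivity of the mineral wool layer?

k ≈ 0.0392 W/(m·K)

Treating each layer as a thermal resistance in series:
R_carbon steel = L/(kA) = 0.0029/(40.9×18.7) = 3.792×10^-6 K/W
Sum of known resistances R_other = 3.792×10^-6 K/W
Total R = ΔT/Q = 28/171 = 0.1637 K/W
R_mineral wool = R_total − R_other = 0.1637 K/W
k = L/(R·A) = 0.12/(0.1637×18.7)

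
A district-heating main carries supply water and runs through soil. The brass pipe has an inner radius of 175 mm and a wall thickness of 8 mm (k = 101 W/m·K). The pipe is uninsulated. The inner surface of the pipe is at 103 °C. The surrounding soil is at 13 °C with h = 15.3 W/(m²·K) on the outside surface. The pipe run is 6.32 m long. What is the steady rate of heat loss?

Per-layer cylindrical resistances, series-summed:
R_brass pipe wall = ln(183/175)/(2π×101×6.32) = 1.115×10^-5 K/W
R_outer film = 1/(h_o·2πr_oL) = 1/(15.3×2π×0.183×6.32) = 0.008994 K/W
R_total = 0.009005 K/W
Q = ΔT/R_total = 90/0.009005

Q ≈ 9990 W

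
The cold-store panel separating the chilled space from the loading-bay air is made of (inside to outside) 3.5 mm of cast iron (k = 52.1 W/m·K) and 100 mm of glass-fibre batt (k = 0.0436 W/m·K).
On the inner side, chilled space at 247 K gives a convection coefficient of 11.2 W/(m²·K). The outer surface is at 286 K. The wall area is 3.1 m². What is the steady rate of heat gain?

Q ≈ 50.7 W

Using the resistance-network approach (series):
R_inner film = 1/(h_i·A) = 1/(11.2×3.1) = 0.0288 K/W
R_cast iron = L/(kA) = 0.0035/(52.1×3.1) = 2.167×10^-5 K/W
R_glass-fibre batt = L/(kA) = 0.1/(0.0436×3.1) = 0.7399 K/W
R_total = 0.7687 K/W
Q = ΔT / R_total = 39 / 0.7687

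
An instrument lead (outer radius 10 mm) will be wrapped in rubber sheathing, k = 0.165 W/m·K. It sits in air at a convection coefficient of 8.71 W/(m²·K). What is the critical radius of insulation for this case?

r_cr ≈ 18.9 mm

For a cylinder r_cr = k/h = 0.165/8.71
r_cr = 18.9 mm; since the bare radius (10 mm) is below r_cr, adding a thin layer of insulation will *increase* heat loss.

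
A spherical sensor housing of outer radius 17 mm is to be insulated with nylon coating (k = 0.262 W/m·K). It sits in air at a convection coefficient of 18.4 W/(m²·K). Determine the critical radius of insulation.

For a sphere r_cr = 2k/h = 2×0.262/18.4
r_cr = 28.5 mm; since the bare radius (17 mm) is below r_cr, adding a thin layer of insulation will *increase* heat loss.

r_cr ≈ 28.5 mm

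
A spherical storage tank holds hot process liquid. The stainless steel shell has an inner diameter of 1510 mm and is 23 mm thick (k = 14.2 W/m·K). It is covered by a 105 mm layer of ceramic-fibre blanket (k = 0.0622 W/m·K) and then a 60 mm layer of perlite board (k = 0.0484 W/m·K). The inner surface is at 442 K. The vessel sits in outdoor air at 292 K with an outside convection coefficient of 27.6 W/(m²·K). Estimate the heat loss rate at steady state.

Q ≈ 472 W

Radial (spherical) resistances in series:
R_stainless steel shell = (1/0.755 − 1/0.778)/(4π×14.2) = 2.194×10^-4 K/W
R_ceramic-fibre blanket = (1/0.778 − 1/0.883)/(4π×0.0622) = 0.1955 K/W
R_perlite board = (1/0.883 − 1/0.943)/(4π×0.0484) = 0.1185 K/W
R_outer film = 1/(h·4πr_o²) = 1/(27.6×4π×0.943²) = 0.003242 K/W
R_total = 0.3175 K/W
Q = ΔT/R_total = 150/0.3175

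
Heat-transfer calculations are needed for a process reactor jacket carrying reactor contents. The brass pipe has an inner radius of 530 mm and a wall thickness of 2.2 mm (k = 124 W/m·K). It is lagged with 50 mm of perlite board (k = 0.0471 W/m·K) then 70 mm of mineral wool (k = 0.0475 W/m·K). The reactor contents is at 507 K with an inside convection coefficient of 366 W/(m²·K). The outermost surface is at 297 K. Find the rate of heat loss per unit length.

q′ ≈ 307 W/m

Cylindrical conduction, so R = ln(r₂/r₁)/(2πkL) per layer, in series:
R_inner film = 1/(h_i·2πr₁L) = 1/(366×2π×0.53×1) = 8.205×10^-4 K/W
R_brass pipe wall = ln(532.2/530)/(2π×124×1) = 5.317×10^-6 K/W
R_perlite board = ln(582.2/532.2)/(2π×0.0471×1) = 0.3034 K/W
R_mineral wool = ln(652.2/582.2)/(2π×0.0475×1) = 0.3804 K/W
R_total = 0.6847 K/W
Q = ΔT/R_total = 210/0.6847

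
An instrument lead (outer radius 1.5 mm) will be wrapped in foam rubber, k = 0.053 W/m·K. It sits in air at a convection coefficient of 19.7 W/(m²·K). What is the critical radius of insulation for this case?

For a cylinder r_cr = k/h = 0.053/19.7
r_cr = 2.69 mm; since the bare radius (1.5 mm) is below r_cr, adding a thin layer of insulation will *increase* heat loss.

r_cr ≈ 2.69 mm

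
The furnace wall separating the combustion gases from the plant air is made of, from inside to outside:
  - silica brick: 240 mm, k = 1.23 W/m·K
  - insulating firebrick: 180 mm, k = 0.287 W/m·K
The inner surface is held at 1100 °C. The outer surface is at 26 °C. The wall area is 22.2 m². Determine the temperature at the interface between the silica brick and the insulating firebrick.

Model the wall as resistances in series:
R_silica brick = L/(kA) = 0.24/(1.23×22.2) = 0.008789 K/W
R_insulating firebrick = L/(kA) = 0.18/(0.287×22.2) = 0.02825 K/W
R_total = 0.03704 K/W;  Q = ΔT/R_total = 1074/0.03704 = 29000 W
T_interface = T_inner − Q·ΣR(inner→interface) = 1100 − 29000×0.008789

T ≈ 845 °C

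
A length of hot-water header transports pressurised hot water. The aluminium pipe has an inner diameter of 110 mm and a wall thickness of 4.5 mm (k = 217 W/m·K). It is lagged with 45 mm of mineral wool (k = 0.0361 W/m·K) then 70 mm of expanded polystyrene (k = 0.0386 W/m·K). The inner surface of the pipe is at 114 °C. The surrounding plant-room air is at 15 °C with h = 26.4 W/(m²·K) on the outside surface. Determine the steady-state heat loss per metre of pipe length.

Radial resistances (cylindrical: R_cond = ln(r_o/r_i)/(2πkL), R_conv = 1/(h·2πrL)):
R_aluminium pipe wall = ln(59.5/55)/(2π×217×1) = 5.768×10^-5 K/W
R_mineral wool = ln(104.5/59.5)/(2π×0.0361×1) = 2.483 K/W
R_expanded polystyrene = ln(174.5/104.5)/(2π×0.0386×1) = 2.114 K/W
R_outer film = 1/(h_o·2πr_oL) = 1/(26.4×2π×0.1745×1) = 0.03455 K/W
R_total = 4.632 K/W
Q = ΔT/R_total = 99/4.632

q′ ≈ 21.4 W/m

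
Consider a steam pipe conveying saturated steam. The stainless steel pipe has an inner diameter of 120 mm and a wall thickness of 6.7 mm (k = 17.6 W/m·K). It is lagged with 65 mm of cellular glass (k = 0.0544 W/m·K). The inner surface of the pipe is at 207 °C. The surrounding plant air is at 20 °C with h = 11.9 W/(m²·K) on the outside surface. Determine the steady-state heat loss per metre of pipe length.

Radial resistances (cylindrical: R_cond = ln(r_o/r_i)/(2πkL), R_conv = 1/(h·2πrL)):
R_stainless steel pipe wall = ln(66.7/60)/(2π×17.6×1) = 9.573×10^-4 K/W
R_cellular glass = ln(131.7/66.7)/(2π×0.0544×1) = 1.99 K/W
R_outer film = 1/(h_o·2πr_oL) = 1/(11.9×2π×0.1317×1) = 0.1016 K/W
R_total = 2.093 K/W
Q = ΔT/R_total = 187/2.093

q′ ≈ 89.4 W/m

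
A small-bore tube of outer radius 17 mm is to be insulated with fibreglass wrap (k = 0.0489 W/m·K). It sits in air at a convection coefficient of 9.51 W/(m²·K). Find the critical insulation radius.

For a cylinder r_cr = k/h = 0.0489/9.51
r_cr = 5.14 mm; since the bare radius (17 mm) is above r_cr, any added insulation will reduce heat loss.

r_cr ≈ 5.14 mm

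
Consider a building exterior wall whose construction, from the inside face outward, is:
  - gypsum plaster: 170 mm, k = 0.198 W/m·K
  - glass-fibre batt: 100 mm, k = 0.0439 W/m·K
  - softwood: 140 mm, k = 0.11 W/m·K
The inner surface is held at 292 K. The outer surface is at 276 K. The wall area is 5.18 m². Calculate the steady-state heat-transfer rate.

Model the wall as resistances in series:
R_gypsum plaster = L/(kA) = 0.17/(0.198×5.18) = 0.1658 K/W
R_glass-fibre batt = L/(kA) = 0.1/(0.0439×5.18) = 0.4397 K/W
R_softwood = L/(kA) = 0.14/(0.11×5.18) = 0.2457 K/W
R_total = 0.8512 K/W
Q = ΔT / R_total = 16 / 0.8512

Q ≈ 18.8 W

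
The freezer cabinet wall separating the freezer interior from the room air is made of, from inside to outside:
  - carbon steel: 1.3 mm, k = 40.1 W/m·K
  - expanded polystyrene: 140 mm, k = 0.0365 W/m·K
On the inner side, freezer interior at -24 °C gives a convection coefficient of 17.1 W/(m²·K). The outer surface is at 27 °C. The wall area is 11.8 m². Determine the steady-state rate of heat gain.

Q ≈ 155 W

Treating each layer as a thermal resistance in series:
R_inner film = 1/(h_i·A) = 1/(17.1×11.8) = 0.004956 K/W
R_carbon steel = L/(kA) = 0.0013/(40.1×11.8) = 2.747×10^-6 K/W
R_expanded polystyrene = L/(kA) = 0.14/(0.0365×11.8) = 0.3251 K/W
R_total = 0.33 K/W
Q = ΔT / R_total = 51 / 0.33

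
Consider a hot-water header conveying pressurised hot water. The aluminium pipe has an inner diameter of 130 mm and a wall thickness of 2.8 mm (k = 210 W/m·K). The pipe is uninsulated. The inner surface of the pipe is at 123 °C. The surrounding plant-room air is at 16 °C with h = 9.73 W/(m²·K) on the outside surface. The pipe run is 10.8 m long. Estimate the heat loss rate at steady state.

Treating each annulus and film as a series resistance:
R_aluminium pipe wall = ln(67.8/65)/(2π×210×10.8) = 2.96×10^-6 K/W
R_outer film = 1/(h_o·2πr_oL) = 1/(9.73×2π×0.0678×10.8) = 0.02234 K/W
R_total = 0.02234 K/W
Q = ΔT/R_total = 107/0.02234

Q ≈ 4790 W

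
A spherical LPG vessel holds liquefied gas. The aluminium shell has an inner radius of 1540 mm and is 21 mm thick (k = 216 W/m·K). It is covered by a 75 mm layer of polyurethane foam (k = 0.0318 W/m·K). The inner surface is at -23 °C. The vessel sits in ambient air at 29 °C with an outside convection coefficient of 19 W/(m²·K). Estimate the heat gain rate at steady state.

Radial (spherical) resistances in series:
R_aluminium shell = (1/1.54 − 1/1.561)/(4π×216) = 3.218×10^-6 K/W
R_polyurethane foam = (1/1.561 − 1/1.636)/(4π×0.0318) = 0.07349 K/W
R_outer film = 1/(h·4πr_o²) = 1/(19×4π×1.636²) = 0.001565 K/W
R_total = 0.07506 K/W
Q = ΔT/R_total = 52/0.07506

Q ≈ 693 W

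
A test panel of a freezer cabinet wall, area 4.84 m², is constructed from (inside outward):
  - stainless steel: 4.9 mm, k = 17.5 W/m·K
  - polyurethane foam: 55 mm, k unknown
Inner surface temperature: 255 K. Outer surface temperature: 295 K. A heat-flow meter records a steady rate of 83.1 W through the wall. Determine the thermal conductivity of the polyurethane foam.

k ≈ 0.0236 W/(m·K)

Using the resistance-network approach (series):
R_stainless steel = L/(kA) = 0.0049/(17.5×4.84) = 5.785×10^-5 K/W
Sum of known resistances R_other = 5.785×10^-5 K/W
Total R = ΔT/Q = 40/83.1 = 0.4813 K/W
R_polyurethane foam = R_total − R_other = 0.4813 K/W
k = L/(R·A) = 0.055/(0.4813×4.84)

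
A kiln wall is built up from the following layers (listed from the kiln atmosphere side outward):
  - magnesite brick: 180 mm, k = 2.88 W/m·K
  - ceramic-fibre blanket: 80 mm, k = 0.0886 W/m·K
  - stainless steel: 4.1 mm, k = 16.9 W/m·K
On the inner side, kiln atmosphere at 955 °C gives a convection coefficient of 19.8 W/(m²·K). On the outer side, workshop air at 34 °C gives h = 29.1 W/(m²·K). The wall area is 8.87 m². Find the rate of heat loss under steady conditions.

Q ≈ 7780 W

Series thermal resistances:
R_inner film = 1/(h_i·A) = 1/(19.8×8.87) = 0.005694 K/W
R_magnesite brick = L/(kA) = 0.18/(2.88×8.87) = 0.007046 K/W
R_ceramic-fibre blanket = L/(kA) = 0.08/(0.0886×8.87) = 0.1018 K/W
R_stainless steel = L/(kA) = 0.0041/(16.9×8.87) = 2.735×10^-5 K/W
R_outer film = 1/(h_o·A) = 1/(29.1×8.87) = 0.003874 K/W
R_total = 0.1184 K/W
Q = ΔT / R_total = 921 / 0.1184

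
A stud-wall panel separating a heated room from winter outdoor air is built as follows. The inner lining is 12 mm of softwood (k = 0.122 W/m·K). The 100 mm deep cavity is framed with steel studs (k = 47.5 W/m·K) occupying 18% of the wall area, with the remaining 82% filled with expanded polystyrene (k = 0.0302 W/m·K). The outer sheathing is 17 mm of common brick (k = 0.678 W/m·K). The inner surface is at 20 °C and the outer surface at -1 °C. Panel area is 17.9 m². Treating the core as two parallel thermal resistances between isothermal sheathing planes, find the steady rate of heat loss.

Q ≈ 2780 W

Sheathing layers in series; stud and cavity paths in parallel between them.
R_inner = 0.012/(0.122×17.9) = 0.005495 K/W
R_stud  = 0.1/(47.5×0.18×17.9) = 6.534×10^-4 K/W
R_cav   = 0.1/(0.0302×0.82×17.9) = 0.2256 K/W
1/R_core = 1/R_stud + 1/R_cav → R_core = 6.515×10^-4 K/W
R_outer = 0.017/(0.678×17.9) = 0.001401 K/W
R_total = 0.007547 K/W
Q = ΔT/R_total = 21/0.007547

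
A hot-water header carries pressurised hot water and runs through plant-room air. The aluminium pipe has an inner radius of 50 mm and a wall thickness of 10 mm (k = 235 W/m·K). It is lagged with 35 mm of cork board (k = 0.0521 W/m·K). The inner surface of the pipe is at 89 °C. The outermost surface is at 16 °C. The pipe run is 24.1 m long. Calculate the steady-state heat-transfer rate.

Q ≈ 1250 W

Per-layer cylindrical resistances, series-summed:
R_aluminium pipe wall = ln(60/50)/(2π×235×24.1) = 5.124×10^-6 K/W
R_cork board = ln(95/60)/(2π×0.0521×24.1) = 0.05825 K/W
R_total = 0.05825 K/W
Q = ΔT/R_total = 73/0.05825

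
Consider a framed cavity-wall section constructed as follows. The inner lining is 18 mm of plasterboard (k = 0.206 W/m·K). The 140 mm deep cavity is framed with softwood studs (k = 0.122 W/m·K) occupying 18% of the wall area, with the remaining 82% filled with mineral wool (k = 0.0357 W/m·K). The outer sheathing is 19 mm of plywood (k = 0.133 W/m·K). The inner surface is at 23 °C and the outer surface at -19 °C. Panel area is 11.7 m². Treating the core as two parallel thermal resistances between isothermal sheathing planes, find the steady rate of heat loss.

Sheathing layers in series; stud and cavity paths in parallel between them.
R_inner = 0.018/(0.206×11.7) = 0.007468 K/W
R_stud  = 0.14/(0.122×0.18×11.7) = 0.5449 K/W
R_cav   = 0.14/(0.0357×0.82×11.7) = 0.4088 K/W
1/R_core = 1/R_stud + 1/R_cav → R_core = 0.2336 K/W
R_outer = 0.019/(0.133×11.7) = 0.01221 K/W
R_total = 0.2532 K/W
Q = ΔT/R_total = 42/0.2532

Q ≈ 166 W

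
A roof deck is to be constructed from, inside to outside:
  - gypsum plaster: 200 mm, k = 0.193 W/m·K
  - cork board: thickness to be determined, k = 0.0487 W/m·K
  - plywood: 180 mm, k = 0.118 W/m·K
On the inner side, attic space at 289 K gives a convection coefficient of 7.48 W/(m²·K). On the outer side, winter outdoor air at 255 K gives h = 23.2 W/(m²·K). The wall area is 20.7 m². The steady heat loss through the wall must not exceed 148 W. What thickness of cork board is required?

L ≈ 98.2 mm

Thermal resistances in series:
R_inner film = 1/(h_i·A) = 1/(7.48×20.7) = 0.006458 K/W
R_gypsum plaster = L/(kA) = 0.2/(0.193×20.7) = 0.05006 K/W
R_plywood = L/(kA) = 0.18/(0.118×20.7) = 0.07369 K/W
R_outer film = 1/(h_o·A) = 1/(23.2×20.7) = 0.002082 K/W
Sum of the known resistances R_other = 0.1323 K/W
Required total resistance R_tot = ΔT/Q_allow = 34/148 = 0.2297 K/W
R_cork board = R_tot − R_other = 0.09744 K/W
L = R·k·A = 0.09744×0.0487×20.7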